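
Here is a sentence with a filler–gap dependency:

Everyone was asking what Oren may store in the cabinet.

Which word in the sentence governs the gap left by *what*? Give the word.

Pre-movement form: Oren may store what in the cabinet.
The filler 'what' is interpreted as the direct object of 'store'. It moves to the left edge, and the trace sits right after 'store':
Everyone was asking what Oren may store ___ in the cabinet.

store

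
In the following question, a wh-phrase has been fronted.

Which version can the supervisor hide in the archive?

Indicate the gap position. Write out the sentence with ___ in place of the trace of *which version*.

Before movement: The supervisor can hide which version in the archive.
The filler 'which version' is interpreted as the direct object of 'hide'. The gap is right after 'hide'.

Which version can the supervisor hide ___ in the archive?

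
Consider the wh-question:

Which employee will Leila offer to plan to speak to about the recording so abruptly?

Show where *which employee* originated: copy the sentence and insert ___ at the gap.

Pre-movement form: Leila will offer to plan to speak to which employee about the recording so abruptly.
'which employee' is the object of the preposition 'to'. The gap is right after 'to'.

Which employee will Leila offer to plan to speak to ___ about the recording so abruptly?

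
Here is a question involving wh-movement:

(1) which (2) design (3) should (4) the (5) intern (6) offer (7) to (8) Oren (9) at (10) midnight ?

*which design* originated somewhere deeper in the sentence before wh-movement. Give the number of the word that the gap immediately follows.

6

Pre-movement form: The intern should offer which design to Oren at midnight.
'which design' is the direct object of 'offer'. Fronting leaves a gap immediately after 'offer':
Which design should the intern offer ___ to Oren at midnight?
'offer' is word 6.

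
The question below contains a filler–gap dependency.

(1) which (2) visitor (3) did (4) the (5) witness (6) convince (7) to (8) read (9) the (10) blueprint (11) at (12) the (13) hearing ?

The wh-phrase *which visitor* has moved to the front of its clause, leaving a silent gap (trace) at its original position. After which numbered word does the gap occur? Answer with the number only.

6

In situ: The witness did convince which visitor to read the blueprint at the hearing.
The filler 'which visitor' is interpreted as the direct object of 'convince'. Wh-movement fronts it, leaving a gap right after 'convince':
Which visitor did the witness convince ___ to read the blueprint at the hearing?
'convince' is word 6.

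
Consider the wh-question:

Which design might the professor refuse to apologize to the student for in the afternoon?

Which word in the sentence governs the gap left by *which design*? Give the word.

Pre-movement form: The professor might refuse to apologize to the student for which design in the afternoon.
'which design' is the object of the preposition 'for'. Fronting leaves a gap immediately after 'for':
Which design might the professor refuse to apologize to the student for ___ in the afternoon?

for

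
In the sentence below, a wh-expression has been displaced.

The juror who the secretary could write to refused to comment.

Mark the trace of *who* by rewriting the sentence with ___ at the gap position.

The juror who the secretary could write to ___ refused to comment.

The filler 'who' is interpreted as the object of the preposition 'to'. The gap is right after 'to'.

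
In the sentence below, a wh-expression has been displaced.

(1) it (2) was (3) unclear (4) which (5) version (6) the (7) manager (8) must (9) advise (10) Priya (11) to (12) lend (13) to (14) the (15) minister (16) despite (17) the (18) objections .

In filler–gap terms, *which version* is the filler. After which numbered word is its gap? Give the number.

Pre-movement form: The manager must advise Priya to lend which version to the minister despite the objections.
'which version' functions as the direct object of 'lend'. Fronting leaves a gap immediately after 'lend':
It was unclear which version the manager must advise Priya to lend ___ to the minister despite the objections.
'lend' is word 12.

12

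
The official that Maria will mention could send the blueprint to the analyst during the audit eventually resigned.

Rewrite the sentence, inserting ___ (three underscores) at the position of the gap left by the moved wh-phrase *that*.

The official that Maria will mention ___ could send the blueprint to the analyst during the audit eventually resigned.

'that' is the subject of the clause embedded under 'mention'. The gap is right after 'mention'.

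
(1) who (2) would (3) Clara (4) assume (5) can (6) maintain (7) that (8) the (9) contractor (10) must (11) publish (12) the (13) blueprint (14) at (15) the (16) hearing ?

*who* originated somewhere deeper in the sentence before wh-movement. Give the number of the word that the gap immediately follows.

In situ: Clara would assume who can maintain that the contractor must publish the blueprint at the hearing.
The filler 'who' is interpreted as the subject of the clause embedded under 'assume'. Wh-movement fronts it, leaving a gap right after 'assume':
Who would Clara assume ___ can maintain that the contractor must publish the blueprint at the hearing?
'assume' is word 4.

4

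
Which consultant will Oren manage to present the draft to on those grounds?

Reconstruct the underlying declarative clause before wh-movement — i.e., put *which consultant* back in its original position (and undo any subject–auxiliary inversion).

Oren will manage to present the draft to which consultant on those grounds.

'which consultant' functions as the object of the preposition 'to' (recipient of 'present'). Fronting leaves a gap immediately after 'to':
Which consultant will Oren manage to present the draft to ___ on those grounds?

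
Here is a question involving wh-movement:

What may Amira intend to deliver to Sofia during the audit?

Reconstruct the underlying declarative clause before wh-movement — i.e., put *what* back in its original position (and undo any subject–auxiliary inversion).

'what' is the direct object of 'deliver'. It moves to the left edge, and the trace sits right after 'deliver':
What may Amira intend to deliver ___ to Sofia during the audit?

Amira may intend to deliver what to Sofia during the audit.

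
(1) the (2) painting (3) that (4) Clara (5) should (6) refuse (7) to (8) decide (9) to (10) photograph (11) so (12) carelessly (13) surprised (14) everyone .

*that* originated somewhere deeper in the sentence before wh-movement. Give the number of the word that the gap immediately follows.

'that' is the direct object of 'photograph'. Wh-movement fronts it, leaving a gap right after 'photograph':
The painting that Clara should refuse to decide to photograph ___ so carelessly surprised everyone.
'photograph' is word 10.

10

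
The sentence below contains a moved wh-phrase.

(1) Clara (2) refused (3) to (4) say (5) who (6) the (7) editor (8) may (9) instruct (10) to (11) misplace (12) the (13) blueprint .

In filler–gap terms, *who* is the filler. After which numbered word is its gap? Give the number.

Underlying clause: The editor may instruct who to misplace the blueprint.
The filler 'who' is interpreted as the direct object of 'instruct'. Wh-movement fronts it, leaving a gap right after 'instruct':
Clara refused to say who the editor may instruct ___ to misplace the blueprint.
'instruct' is word 9.

9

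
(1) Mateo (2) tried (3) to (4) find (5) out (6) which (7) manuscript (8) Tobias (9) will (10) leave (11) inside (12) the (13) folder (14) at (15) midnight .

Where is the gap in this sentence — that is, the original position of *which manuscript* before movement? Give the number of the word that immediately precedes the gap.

Before movement: Tobias will leave which manuscript inside the folder at midnight.
'which manuscript' is the direct object of 'leave'. Wh-movement fronts it, leaving a gap right after 'leave':
Mateo tried to find out which manuscript Tobias will leave ___ inside the folder at midnight.
'leave' is word 10.

10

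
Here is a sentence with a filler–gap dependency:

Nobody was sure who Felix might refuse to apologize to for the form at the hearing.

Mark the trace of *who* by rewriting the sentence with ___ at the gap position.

Before movement: Felix might refuse to apologize to who for the form at the hearing.
'who' functions as the object of the preposition 'to'. The gap is right after 'to'.

Nobody was sure who Felix might refuse to apologize to ___ for the form at the hearing.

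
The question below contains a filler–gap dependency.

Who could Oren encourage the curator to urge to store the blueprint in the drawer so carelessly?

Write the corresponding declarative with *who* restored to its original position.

Oren could encourage the curator to urge who to store the blueprint in the drawer so carelessly.

The filler 'who' is interpreted as the direct object of 'urge'. Wh-movement fronts it, leaving a gap right after 'urge':
Who could Oren encourage the curator to urge ___ to store the blueprint in the drawer so carelessly?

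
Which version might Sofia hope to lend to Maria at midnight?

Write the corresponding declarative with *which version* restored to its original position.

Sofia might hope to lend which version to Maria at midnight.

The filler 'which version' is interpreted as the direct object of 'lend'. Wh-movement fronts it, leaving a gap right after 'lend':
Which version might Sofia hope to lend ___ to Maria at midnight?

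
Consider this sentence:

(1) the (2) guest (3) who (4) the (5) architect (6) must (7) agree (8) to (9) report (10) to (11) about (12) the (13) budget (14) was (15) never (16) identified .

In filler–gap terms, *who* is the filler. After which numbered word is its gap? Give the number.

10

'who' functions as the object of the preposition 'to'. It moves to the left edge, and the trace sits right after 'to':
The guest who the architect must agree to report to ___ about the budget was never identified.
'to' is word 10.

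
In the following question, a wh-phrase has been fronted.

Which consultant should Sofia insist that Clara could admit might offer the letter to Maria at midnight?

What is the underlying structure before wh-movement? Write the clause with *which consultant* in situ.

The filler 'which consultant' is interpreted as the subject of the clause embedded under 'admit'. It moves to the left edge, and the trace sits right after 'admit':
Which consultant should Sofia insist that Clara could admit ___ might offer the letter to Maria at midnight?

Sofia should insist that Clara could admit which consultant might offer the letter to Maria at midnight.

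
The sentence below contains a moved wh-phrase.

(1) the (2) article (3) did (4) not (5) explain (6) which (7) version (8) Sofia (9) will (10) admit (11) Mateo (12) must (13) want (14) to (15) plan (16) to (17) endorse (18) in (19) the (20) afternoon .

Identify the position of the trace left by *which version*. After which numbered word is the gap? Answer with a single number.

17

In situ: Sofia will admit Mateo must want to plan to endorse which version in the afternoon.
The filler 'which version' is interpreted as the direct object of 'endorse'. Fronting leaves a gap immediately after 'endorse':
The article did not explain which version Sofia will admit Mateo must want to plan to endorse ___ in the afternoon.
'endorse' is word 17.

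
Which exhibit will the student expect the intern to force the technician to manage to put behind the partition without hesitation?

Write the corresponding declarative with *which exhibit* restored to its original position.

The filler 'which exhibit' is interpreted as the direct object of 'put'. Wh-movement fronts it, leaving a gap right after 'put':
Which exhibit will the student expect the intern to force the technician to manage to put ___ behind the partition without hesitation?

The student will expect the intern to force the technician to manage to put which exhibit behind the partition without hesitation.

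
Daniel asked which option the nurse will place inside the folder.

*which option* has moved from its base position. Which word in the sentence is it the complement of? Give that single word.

place

Pre-movement form: The nurse will place which option inside the folder.
The filler 'which option' is interpreted as the direct object of 'place'. Wh-movement fronts it, leaving a gap right after 'place':
Daniel asked which option the nurse will place ___ inside the folder.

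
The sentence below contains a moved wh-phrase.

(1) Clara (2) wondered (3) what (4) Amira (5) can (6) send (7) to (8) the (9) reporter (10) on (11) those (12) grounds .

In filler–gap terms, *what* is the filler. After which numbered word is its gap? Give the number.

Underlying clause: Amira can send what to the reporter on those grounds.
The filler 'what' is interpreted as the direct object of 'send'. Wh-movement fronts it, leaving a gap right after 'send':
Clara wondered what Amira can send ___ to the reporter on those grounds.
'send' is word 6.

6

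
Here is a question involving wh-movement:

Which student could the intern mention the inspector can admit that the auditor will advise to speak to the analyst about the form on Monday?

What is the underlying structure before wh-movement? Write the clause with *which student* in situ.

The filler 'which student' is interpreted as the direct object of 'advise'. It moves to the left edge, and the trace sits right after 'advise':
Which student could the intern mention the inspector can admit that the auditor will advise ___ to speak to the analyst about the form on Monday?

The intern could mention the inspector can admit that the auditor will advise which student to speak to the analyst about the form on Monday.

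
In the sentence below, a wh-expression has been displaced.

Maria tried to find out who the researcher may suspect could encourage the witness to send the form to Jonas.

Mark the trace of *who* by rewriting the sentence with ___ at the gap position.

Maria tried to find out who the researcher may suspect ___ could encourage the witness to send the form to Jonas.

Underlying clause: The researcher may suspect who could encourage the witness to send the form to Jonas.
The filler 'who' is interpreted as the subject of the clause embedded under 'suspect'. The gap is right after 'suspect'.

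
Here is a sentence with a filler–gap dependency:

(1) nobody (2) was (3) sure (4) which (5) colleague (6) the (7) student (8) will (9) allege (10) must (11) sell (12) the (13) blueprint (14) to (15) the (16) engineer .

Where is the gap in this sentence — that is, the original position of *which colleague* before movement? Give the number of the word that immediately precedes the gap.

Before movement: The student will allege which colleague must sell the blueprint to the engineer.
'which colleague' is the subject of the clause embedded under 'allege'. It moves to the left edge, and the trace sits right after 'allege':
Nobody was sure which colleague the student will allege ___ must sell the blueprint to the engineer.
'allege' is word 9.

9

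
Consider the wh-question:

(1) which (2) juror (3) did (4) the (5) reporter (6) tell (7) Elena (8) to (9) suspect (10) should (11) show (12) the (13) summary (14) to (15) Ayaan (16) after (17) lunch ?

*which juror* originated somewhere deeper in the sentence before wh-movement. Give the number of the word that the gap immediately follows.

9

In situ: The reporter did tell Elena to suspect which juror should show the summary to Ayaan after lunch.
'which juror' is the subject of the clause embedded under 'suspect'. Fronting leaves a gap immediately after 'suspect':
Which juror did the reporter tell Elena to suspect ___ should show the summary to Ayaan after lunch?
'suspect' is word 9.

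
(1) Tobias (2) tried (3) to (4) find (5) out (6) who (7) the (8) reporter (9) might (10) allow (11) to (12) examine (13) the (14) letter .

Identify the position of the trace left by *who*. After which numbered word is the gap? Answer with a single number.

Before movement: The reporter might allow who to examine the letter.
The filler 'who' is interpreted as the direct object of 'allow'. Fronting leaves a gap immediately after 'allow':
Tobias tried to find out who the reporter might allow ___ to examine the letter.
'allow' is word 10.

10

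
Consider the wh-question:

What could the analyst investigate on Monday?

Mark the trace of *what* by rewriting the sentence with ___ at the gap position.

Pre-movement form: The analyst could investigate what on Monday.
The filler 'what' is interpreted as the direct object of 'investigate'. The gap is right after 'investigate'.

What could the analyst investigate ___ on Monday?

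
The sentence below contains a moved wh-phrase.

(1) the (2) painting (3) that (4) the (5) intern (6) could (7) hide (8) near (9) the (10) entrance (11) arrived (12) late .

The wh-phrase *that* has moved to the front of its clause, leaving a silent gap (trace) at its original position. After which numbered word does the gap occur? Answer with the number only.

7

'that' functions as the direct object of 'hide'. It moves to the left edge, and the trace sits right after 'hide':
The painting that the intern could hide ___ near the entrance arrived late.
'hide' is word 7.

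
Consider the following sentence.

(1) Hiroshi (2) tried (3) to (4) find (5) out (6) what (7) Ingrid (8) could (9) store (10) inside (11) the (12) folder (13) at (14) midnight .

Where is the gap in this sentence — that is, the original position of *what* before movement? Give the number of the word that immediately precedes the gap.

Before movement: Ingrid could store what inside the folder at midnight.
'what' functions as the direct object of 'store'. It moves to the left edge, and the trace sits right after 'store':
Hiroshi tried to find out what Ingrid could store ___ inside the folder at midnight.
'store' is word 9.

9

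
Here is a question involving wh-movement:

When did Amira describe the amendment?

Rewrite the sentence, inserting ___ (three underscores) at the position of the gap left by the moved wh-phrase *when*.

When did Amira describe the amendment ___?

Pre-movement form: Amira did describe the amendment when.
'when' is the temporal adjunct. The gap is right after 'amendment'.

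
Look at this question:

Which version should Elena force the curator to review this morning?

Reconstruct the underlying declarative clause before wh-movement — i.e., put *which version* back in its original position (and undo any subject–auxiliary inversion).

'which version' is the direct object of 'review'. Wh-movement fronts it, leaving a gap right after 'review':
Which version should Elena force the curator to review ___ this morning?

Elena should force the curator to review which version this morning.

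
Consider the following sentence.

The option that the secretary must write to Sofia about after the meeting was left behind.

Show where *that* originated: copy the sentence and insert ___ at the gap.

'that' functions as the object of the preposition 'about'. The gap is right after 'about'.

The option that the secretary must write to Sofia about ___ after the meeting was left behind.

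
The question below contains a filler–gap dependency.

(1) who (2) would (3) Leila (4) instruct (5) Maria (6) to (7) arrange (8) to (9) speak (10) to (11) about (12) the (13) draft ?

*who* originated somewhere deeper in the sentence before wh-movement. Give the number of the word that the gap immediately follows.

Pre-movement form: Leila would instruct Maria to arrange to speak to who about the draft.
The filler 'who' is interpreted as the object of the preposition 'to'. Wh-movement fronts it, leaving a gap right after 'to':
Who would Leila instruct Maria to arrange to speak to ___ about the draft?
'to' is word 10.

10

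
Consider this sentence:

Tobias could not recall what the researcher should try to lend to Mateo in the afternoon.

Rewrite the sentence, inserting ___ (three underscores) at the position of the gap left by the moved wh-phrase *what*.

Tobias could not recall what the researcher should try to lend ___ to Mateo in the afternoon.

Before movement: The researcher should try to lend what to Mateo in the afternoon.
'what' is the direct object of 'lend'. The gap is right after 'lend'.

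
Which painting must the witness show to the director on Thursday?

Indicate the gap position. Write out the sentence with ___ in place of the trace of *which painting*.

Underlying clause: The witness must show which painting to the director on Thursday.
'which painting' functions as the direct object of 'show'. The gap is right after 'show'.

Which painting must the witness show ___ to the director on Thursday?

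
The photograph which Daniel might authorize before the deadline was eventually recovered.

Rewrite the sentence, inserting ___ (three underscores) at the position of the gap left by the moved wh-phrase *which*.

The photograph which Daniel might authorize ___ before the deadline was eventually recovered.

The filler 'which' is interpreted as the direct object of 'authorize'. The gap is right after 'authorize'.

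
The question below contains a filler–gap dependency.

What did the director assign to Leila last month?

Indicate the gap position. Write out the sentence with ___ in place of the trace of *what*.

What did the director assign ___ to Leila last month?

Underlying clause: The director did assign what to Leila last month.
'what' functions as the direct object of 'assign'. The gap is right after 'assign'.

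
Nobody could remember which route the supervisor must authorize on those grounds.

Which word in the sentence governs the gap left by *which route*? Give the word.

Before movement: The supervisor must authorize which route on those grounds.
The filler 'which route' is interpreted as the direct object of 'authorize'. Fronting leaves a gap immediately after 'authorize':
Nobody could remember which route the supervisor must authorize ___ on those grounds.

authorize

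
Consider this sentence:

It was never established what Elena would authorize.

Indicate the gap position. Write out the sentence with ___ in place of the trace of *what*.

It was never established what Elena would authorize ___.

Before movement: Elena would authorize what.
'what' functions as the direct object of 'authorize'. The gap is right after 'authorize'.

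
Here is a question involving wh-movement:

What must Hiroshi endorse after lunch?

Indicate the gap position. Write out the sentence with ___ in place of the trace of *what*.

In situ: Hiroshi must endorse what after lunch.
The filler 'what' is interpreted as the direct object of 'endorse'. The gap is right after 'endorse'.

What must Hiroshi endorse ___ after lunch?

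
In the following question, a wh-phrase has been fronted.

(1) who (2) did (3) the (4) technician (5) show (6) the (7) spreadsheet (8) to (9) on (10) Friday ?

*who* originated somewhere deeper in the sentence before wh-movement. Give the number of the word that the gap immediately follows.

Pre-movement form: The technician did show the spreadsheet to who on Friday.
'who' functions as the object of the preposition 'to' (recipient of 'show'). Wh-movement fronts it, leaving a gap right after 'to':
Who did the technician show the spreadsheet to ___ on Friday?
'to' is word 8.

8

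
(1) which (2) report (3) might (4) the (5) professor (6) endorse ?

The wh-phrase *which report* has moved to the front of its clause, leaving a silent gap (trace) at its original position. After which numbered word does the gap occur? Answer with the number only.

Pre-movement form: The professor might endorse which report.
'which report' is the direct object of 'endorse'. Fronting leaves a gap immediately after 'endorse':
Which report might the professor endorse ___?
'endorse' is word 6.

6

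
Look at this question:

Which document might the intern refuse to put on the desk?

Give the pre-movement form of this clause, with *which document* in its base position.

The intern might refuse to put which document on the desk.

'which document' is the direct object of 'put'. It moves to the left edge, and the trace sits right after 'put':
Which document might the intern refuse to put ___ on the desk?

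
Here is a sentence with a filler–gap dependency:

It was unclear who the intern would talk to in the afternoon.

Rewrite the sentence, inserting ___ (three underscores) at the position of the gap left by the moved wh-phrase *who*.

In situ: The intern would talk to who in the afternoon.
The filler 'who' is interpreted as the object of the preposition 'to'. The gap is right after 'to'.

It was unclear who the intern would talk to ___ in the afternoon.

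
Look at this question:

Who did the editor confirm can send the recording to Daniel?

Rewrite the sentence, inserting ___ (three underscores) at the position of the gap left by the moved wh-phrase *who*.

Underlying clause: The editor did confirm who can send the recording to Daniel.
The filler 'who' is interpreted as the subject of the clause embedded under 'confirm'. The gap is right after 'confirm'.

Who did the editor confirm ___ can send the recording to Daniel?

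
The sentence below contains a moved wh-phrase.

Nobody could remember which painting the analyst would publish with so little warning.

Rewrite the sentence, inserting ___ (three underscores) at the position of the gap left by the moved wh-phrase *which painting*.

In situ: The analyst would publish which painting with so little warning.
'which painting' functions as the direct object of 'publish'. The gap is right after 'publish'.

Nobody could remember which painting the analyst would publish ___ with so little warning.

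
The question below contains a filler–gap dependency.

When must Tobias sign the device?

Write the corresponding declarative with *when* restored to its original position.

Tobias must sign the device when.

The filler 'when' is interpreted as the temporal adjunct. Fronting leaves a gap immediately after 'device':
When must Tobias sign the device ___?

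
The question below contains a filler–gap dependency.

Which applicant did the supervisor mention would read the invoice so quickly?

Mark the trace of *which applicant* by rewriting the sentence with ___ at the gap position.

Which applicant did the supervisor mention ___ would read the invoice so quickly?

Underlying clause: The supervisor did mention which applicant would read the invoice so quickly.
The filler 'which applicant' is interpreted as the subject of the clause embedded under 'mention'. The gap is right after 'mention'.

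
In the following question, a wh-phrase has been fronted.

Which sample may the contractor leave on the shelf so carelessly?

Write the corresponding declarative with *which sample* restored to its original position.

The contractor may leave which sample on the shelf so carelessly.

'which sample' functions as the direct object of 'leave'. Wh-movement fronts it, leaving a gap right after 'leave':
Which sample may the contractor leave ___ on the shelf so carelessly?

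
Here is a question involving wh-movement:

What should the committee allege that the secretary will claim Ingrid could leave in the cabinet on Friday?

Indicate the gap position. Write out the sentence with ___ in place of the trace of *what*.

What should the committee allege that the secretary will claim Ingrid could leave ___ in the cabinet on Friday?

Underlying clause: The committee should allege that the secretary will claim Ingrid could leave what in the cabinet on Friday.
The filler 'what' is interpreted as the direct object of 'leave'. The gap is right after 'leave'.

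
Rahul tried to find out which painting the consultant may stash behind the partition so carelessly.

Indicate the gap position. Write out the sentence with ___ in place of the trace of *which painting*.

Rahul tried to find out which painting the consultant may stash ___ behind the partition so carelessly.

Pre-movement form: The consultant may stash which painting behind the partition so carelessly.
The filler 'which painting' is interpreted as the direct object of 'stash'. The gap is right after 'stash'.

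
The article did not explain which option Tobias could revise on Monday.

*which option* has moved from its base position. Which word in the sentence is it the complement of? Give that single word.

Pre-movement form: Tobias could revise which option on Monday.
'which option' is the direct object of 'revise'. Fronting leaves a gap immediately after 'revise':
The article did not explain which option Tobias could revise ___ on Monday.

revise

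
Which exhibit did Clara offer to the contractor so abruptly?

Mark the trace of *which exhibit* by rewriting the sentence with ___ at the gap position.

Which exhibit did Clara offer ___ to the contractor so abruptly?

Before movement: Clara did offer which exhibit to the contractor so abruptly.
'which exhibit' functions as the direct object of 'offer'. The gap is right after 'offer'.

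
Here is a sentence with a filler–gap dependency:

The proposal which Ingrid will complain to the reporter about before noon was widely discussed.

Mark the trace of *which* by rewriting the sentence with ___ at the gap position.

'which' functions as the object of the preposition 'about'. The gap is right after 'about'.

The proposal which Ingrid will complain to the reporter about ___ before noon was widely discussed.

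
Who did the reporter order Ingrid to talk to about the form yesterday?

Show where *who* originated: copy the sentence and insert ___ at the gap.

Who did the reporter order Ingrid to talk to ___ about the form yesterday?

Before movement: The reporter did order Ingrid to talk to who about the form yesterday.
The filler 'who' is interpreted as the object of the preposition 'to'. The gap is right after 'to'.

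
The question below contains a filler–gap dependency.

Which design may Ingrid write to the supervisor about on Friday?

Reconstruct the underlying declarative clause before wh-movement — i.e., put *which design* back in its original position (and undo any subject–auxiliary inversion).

Ingrid may write to the supervisor about which design on Friday.

The filler 'which design' is interpreted as the object of the preposition 'about'. Wh-movement fronts it, leaving a gap right after 'about':
Which design may Ingrid write to the supervisor about ___ on Friday?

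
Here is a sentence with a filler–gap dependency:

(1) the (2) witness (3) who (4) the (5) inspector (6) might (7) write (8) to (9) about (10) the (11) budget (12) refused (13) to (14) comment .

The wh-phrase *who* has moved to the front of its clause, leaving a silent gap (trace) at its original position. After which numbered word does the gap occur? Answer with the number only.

The filler 'who' is interpreted as the object of the preposition 'to'. Wh-movement fronts it, leaving a gap right after 'to':
The witness who the inspector might write to ___ about the budget refused to comment.
'to' is word 8.

8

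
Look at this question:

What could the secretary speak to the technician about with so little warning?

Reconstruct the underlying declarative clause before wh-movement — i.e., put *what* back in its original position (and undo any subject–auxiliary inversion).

The secretary could speak to the technician about what with so little warning.

'what' is the object of the preposition 'about'. It moves to the left edge, and the trace sits right after 'about':
What could the secretary speak to the technician about ___ with so little warning?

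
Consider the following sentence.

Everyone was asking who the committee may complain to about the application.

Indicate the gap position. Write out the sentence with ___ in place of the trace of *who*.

In situ: The committee may complain to who about the application.
'who' functions as the object of the preposition 'to'. The gap is right after 'to'.

Everyone was asking who the committee may complain to ___ about the application.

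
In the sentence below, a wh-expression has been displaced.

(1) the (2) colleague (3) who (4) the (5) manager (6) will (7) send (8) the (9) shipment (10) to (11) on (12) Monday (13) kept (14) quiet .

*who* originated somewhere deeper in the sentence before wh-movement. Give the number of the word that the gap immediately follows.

'who' is the object of the preposition 'to' (recipient of 'send'). Wh-movement fronts it, leaving a gap right after 'to':
The colleague who the manager will send the shipment to ___ on Monday kept quiet.
'to' is word 10.

10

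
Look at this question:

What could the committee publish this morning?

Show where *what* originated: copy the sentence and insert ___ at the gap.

What could the committee publish ___ this morning?

Before movement: The committee could publish what this morning.
The filler 'what' is interpreted as the direct object of 'publish'. The gap is right after 'publish'.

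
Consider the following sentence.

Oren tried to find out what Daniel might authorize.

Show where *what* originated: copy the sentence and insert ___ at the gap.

Before movement: Daniel might authorize what.
'what' is the direct object of 'authorize'. The gap is right after 'authorize'.

Oren tried to find out what Daniel might authorize ___.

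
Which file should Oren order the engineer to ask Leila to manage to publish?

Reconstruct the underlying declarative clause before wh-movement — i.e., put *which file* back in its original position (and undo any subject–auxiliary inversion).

Oren should order the engineer to ask Leila to manage to publish which file.

'which file' is the direct object of 'publish'. Wh-movement fronts it, leaving a gap right after 'publish':
Which file should Oren order the engineer to ask Leila to manage to publish ___?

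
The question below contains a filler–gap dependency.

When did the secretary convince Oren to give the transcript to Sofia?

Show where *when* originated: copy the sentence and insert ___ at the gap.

In situ: The secretary did convince Oren to give the transcript to Sofia when.
'when' functions as the temporal adjunct. The gap is right after 'Sofia'.

When did the secretary convince Oren to give the transcript to Sofia ___?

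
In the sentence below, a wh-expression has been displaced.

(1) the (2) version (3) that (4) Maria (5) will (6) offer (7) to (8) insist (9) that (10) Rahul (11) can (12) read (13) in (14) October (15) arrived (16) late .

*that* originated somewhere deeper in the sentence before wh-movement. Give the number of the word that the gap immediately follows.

'that' functions as the direct object of 'read'. Fronting leaves a gap immediately after 'read':
The version that Maria will offer to insist that Rahul can read ___ in October arrived late.
'read' is word 12.

12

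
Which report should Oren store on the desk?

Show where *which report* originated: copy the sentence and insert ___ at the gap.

Which report should Oren store ___ on the desk?

Pre-movement form: Oren should store which report on the desk.
'which report' functions as the direct object of 'store'. The gap is right after 'store'.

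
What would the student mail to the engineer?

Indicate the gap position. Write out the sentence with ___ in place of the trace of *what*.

What would the student mail ___ to the engineer?

Pre-movement form: The student would mail what to the engineer.
'what' is the direct object of 'mail'. The gap is right after 'mail'.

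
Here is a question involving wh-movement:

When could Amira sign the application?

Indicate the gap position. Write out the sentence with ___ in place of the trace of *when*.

Pre-movement form: Amira could sign the application when.
'when' functions as the temporal adjunct. The gap is right after 'application'.

When could Amira sign the application ___?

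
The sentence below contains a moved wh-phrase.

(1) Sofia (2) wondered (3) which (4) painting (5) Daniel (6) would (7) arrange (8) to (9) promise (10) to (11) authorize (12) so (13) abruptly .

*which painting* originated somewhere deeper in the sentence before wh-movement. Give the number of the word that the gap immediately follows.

Underlying clause: Daniel would arrange to promise to authorize which painting so abruptly.
'which painting' functions as the direct object of 'authorize'. It moves to the left edge, and the trace sits right after 'authorize':
Sofia wondered which painting Daniel would arrange to promise to authorize ___ so abruptly.
'authorize' is word 11.

11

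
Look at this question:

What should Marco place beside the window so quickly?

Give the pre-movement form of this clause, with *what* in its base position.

'what' functions as the direct object of 'place'. It moves to the left edge, and the trace sits right after 'place':
What should Marco place ___ beside the window so quickly?

Marco should place what beside the window so quickly.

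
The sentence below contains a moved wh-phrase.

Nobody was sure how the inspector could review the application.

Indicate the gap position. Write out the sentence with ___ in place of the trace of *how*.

Nobody was sure how the inspector could review the application ___.

In situ: The inspector could review the application how.
'how' is the manner adjunct. The gap is right after 'application'.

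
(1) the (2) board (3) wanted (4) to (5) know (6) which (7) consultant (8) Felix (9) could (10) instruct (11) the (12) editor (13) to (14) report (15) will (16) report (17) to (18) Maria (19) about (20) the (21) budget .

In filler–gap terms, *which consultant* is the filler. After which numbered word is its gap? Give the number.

In situ: Felix could instruct the editor to report which consultant will report to Maria about the budget.
'which consultant' is the subject of the clause embedded under 'report'. Wh-movement fronts it, leaving a gap right after 'report':
The board wanted to know which consultant Felix could instruct the editor to report ___ will report to Maria about the budget.
'report' is word 14.

14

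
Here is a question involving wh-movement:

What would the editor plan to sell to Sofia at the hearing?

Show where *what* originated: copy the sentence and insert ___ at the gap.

What would the editor plan to sell ___ to Sofia at the hearing?

Underlying clause: The editor would plan to sell what to Sofia at the hearing.
The filler 'what' is interpreted as the direct object of 'sell'. The gap is right after 'sell'.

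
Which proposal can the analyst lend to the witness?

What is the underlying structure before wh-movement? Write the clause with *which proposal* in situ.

'which proposal' is the direct object of 'lend'. Fronting leaves a gap immediately after 'lend':
Which proposal can the analyst lend ___ to the witness?

The analyst can lend which proposal to the witness.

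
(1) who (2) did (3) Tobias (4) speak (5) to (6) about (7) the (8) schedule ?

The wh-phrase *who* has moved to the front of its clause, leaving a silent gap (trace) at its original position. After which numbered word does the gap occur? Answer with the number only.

5

In situ: Tobias did speak to who about the schedule.
'who' functions as the object of the preposition 'to'. Wh-movement fronts it, leaving a gap right after 'to':
Who did Tobias speak to ___ about the schedule?
'to' is word 5.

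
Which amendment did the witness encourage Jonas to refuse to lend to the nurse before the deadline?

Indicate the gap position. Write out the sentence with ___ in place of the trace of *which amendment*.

Underlying clause: The witness did encourage Jonas to refuse to lend which amendment to the nurse before the deadline.
'which amendment' functions as the direct object of 'lend'. The gap is right after 'lend'.

Which amendment did the witness encourage Jonas to refuse to lend ___ to the nurse before the deadline?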